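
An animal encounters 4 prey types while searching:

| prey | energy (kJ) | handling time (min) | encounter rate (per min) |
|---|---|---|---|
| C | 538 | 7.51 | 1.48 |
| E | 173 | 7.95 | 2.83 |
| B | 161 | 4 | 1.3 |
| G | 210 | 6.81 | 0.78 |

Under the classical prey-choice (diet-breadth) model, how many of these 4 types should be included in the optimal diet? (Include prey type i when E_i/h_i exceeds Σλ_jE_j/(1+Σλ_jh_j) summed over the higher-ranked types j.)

1

E/h in descending order: C 71.6, B 40.2, G 30.8, E 21.8 kJ/min. The optimal diet is the largest prefix of this list for which every included type satisfies E_i/h_i > R on the types above it.
Rate on top 1: 65.72. B: 40.2 < 65.72 → exclude; stop.
Optimal diet: C — 1 of 4 types.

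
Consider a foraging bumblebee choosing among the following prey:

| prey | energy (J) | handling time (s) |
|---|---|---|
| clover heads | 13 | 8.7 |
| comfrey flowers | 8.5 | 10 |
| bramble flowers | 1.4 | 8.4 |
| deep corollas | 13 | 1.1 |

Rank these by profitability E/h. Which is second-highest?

In descending order of E/h:
deep corollas: 13/1.1 = 11.8 J/s
clover heads: 13/8.7 = 1.49 J/s
comfrey flowers: 8.5/10 = 0.85 J/s
bramble flowers: 1.4/8.4 = 0.167 J/s

clover heads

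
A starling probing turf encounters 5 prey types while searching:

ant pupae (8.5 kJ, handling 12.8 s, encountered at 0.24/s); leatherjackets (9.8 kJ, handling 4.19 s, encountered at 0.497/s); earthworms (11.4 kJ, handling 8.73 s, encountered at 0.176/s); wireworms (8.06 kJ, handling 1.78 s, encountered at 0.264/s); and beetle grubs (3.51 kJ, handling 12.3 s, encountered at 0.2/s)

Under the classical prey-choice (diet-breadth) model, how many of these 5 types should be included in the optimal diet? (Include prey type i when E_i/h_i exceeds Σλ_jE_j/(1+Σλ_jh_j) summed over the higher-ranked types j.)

E/h in descending order: wireworms 4.53, leatherjackets 2.34, earthworms 1.31, ant pupae 0.664, beetle grubs 0.285 kJ/s. The optimal diet is the largest prefix of this list for which every included type satisfies E_i/h_i > R on the types above it.
Rate on top 1: 1.448. leatherjackets: 2.34 > 1.448 → include.
Rate on top 2: 1.97. earthworms: 1.31 < 1.97 → exclude; stop.
Optimal diet: wireworms, leatherjackets — 2 of 5 types.

2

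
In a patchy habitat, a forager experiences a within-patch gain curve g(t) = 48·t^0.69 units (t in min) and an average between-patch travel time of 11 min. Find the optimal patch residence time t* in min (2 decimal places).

24.48 min

Maximise g(t)/(T+t): set derivative to zero → g'(t)(T+t) = g(t).
g'(t) = 0.69·48·t^-0.31. Setting 0.69·48·t^-0.31 = 48·t^0.69/(11+t) gives 0.69(11+t) = t, so 0.31·t = 0.69×11.
t* = 0.69×11/0.31 = 24.48 min.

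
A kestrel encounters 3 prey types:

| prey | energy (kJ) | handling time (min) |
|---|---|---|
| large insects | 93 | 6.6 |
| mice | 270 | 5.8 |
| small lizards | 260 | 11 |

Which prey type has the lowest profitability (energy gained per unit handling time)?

large insects

In descending order of E/h:
mice: 270/5.8 = 46.6 kJ/min
small lizards: 260/11 = 23.6 kJ/min
large insects: 93/6.6 = 14.1 kJ/min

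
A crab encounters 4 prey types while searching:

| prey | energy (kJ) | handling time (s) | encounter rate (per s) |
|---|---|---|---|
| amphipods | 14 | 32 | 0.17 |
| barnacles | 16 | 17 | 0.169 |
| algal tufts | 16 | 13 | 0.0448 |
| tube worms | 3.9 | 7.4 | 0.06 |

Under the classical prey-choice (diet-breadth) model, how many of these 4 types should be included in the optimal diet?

2

Profitabilities (E/h, kJ/s): algal tufts 1.23, barnacles 0.941, tube worms 0.527, amphipods 0.438. Add prey in this order while the next type's profitability exceeds the intake rate on those already taken.
Rate on top 1: 0.453. barnacles: 0.941 > 0.453 → include.
Rate on top 2: 0.7678. tube worms: 0.527 < 0.7678 → exclude; stop.
Optimal diet: algal tufts, barnacles — 2 of 4 types.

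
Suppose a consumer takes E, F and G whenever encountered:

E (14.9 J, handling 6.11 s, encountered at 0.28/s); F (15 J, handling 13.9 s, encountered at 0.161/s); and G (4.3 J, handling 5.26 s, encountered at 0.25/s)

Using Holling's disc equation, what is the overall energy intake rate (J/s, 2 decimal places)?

1.22 J/s

R = (0.28×14.9 + 0.161×15 + 0.25×4.3) / (1 + 0.28×6.11 + 0.161×13.9 + 0.25×5.26) = 7.662/6.264 = 1.223 J/s.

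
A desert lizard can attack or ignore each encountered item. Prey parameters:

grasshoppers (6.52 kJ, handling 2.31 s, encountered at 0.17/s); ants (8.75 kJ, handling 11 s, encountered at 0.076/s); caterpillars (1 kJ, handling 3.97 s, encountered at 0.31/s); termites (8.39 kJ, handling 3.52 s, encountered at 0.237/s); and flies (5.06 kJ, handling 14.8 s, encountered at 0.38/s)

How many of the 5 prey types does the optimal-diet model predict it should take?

Profitabilities (E/h, kJ/s): grasshoppers 2.82, termites 2.38, ants 0.795, flies 0.342, caterpillars 0.252. Add prey in this order while the next type's profitability exceeds the intake rate on those already taken.
Rate on top 1: 0.7959. termites: 2.38 > 0.7959 → include.
Rate on top 2: 1.391. ants: 0.795 < 1.391 → exclude; stop.
Optimal diet: grasshoppers, termites — 2 of 5 types.

2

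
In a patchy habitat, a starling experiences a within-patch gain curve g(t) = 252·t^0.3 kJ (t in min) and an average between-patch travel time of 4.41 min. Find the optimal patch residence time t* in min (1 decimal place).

Optimal t* satisfies g'(t*) = g(t*)/(T + t*).
g'(t) = 0.3·252·t^-0.7. Setting 0.3·252·t^-0.7 = 252·t^0.3/(4.41+t) gives 0.3(4.41+t) = t, so 0.70·t = 0.3×4.41.
t* = 0.3×4.41/0.70 = 1.89 min.

1.9 min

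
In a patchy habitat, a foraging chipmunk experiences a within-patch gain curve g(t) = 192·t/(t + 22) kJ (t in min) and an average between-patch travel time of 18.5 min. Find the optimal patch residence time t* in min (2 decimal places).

Optimal t* satisfies g'(t*) = g(t*)/(T + t*).
g'(t) = 192·22/(t + 22)². Setting 192·22/(t+22)² = 192t/[(t+22)(18.5+t)] gives 22(18.5+t) = t(t+22), so t² = 22×18.5 = 407.
t* = √407 = 20.17 min.

20.17 min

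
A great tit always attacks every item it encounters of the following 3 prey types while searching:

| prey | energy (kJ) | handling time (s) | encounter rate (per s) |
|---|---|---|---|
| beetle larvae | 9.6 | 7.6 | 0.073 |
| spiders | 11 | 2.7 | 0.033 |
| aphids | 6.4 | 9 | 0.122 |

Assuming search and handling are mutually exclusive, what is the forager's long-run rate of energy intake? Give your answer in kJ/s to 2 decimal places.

0.67 kJ/s

Energy encountered per unit search time: 0.073×9.6 + 0.033×11 + 0.122×6.4 = 1.845 kJ/s.
Handling time per unit search time: 0.073×7.6 + 0.033×2.7 + 0.122×9 = 1.742.
Rate = 1.845/(1 + 1.742) = 0.6727 kJ/s.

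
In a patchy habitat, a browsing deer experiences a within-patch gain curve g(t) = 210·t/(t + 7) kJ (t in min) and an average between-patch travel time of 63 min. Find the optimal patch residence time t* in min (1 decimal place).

By the marginal value theorem, leave when the instantaneous gain rate g'(t) equals the habitat-wide average g(t)/(T + t).
g'(t) = 210·7/(t + 7)². Setting 210·7/(t+7)² = 210t/[(t+7)(63+t)] gives 7(63+t) = t(t+7), so t² = 7×63 = 441.
t* = √441 = 21 min.

21.0 min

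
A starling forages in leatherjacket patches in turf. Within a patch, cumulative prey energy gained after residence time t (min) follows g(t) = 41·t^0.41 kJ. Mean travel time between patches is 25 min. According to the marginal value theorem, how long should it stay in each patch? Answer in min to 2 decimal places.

17.37 min

By the marginal value theorem, leave when the instantaneous gain rate g'(t) equals the habitat-wide average g(t)/(T + t).
g'(t) = 0.41·41·t^-0.59. Setting 0.41·41·t^-0.59 = 41·t^0.41/(25+t) gives 0.41(25+t) = t, so 0.59·t = 0.41×25.
t* = 0.41×25/0.59 = 17.37 min.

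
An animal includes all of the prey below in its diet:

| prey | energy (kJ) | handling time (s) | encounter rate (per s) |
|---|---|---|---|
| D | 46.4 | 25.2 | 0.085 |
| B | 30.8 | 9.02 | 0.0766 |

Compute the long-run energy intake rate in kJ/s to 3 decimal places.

1.645 kJ/s

Energy encountered per unit search time: 0.085×46.4 + 0.0766×30.8 = 6.303 kJ/s.
Handling time per unit search time: 0.085×25.2 + 0.0766×9.02 = 2.833.
Rate = 6.303/(1 + 2.833) = 1.645 kJ/s.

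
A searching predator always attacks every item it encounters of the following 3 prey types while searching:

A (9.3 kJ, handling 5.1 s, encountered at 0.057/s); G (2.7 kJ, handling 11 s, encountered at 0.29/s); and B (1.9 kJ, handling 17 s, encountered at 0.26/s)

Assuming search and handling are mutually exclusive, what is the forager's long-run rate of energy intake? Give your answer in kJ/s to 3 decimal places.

R = Σλ_iE_i / (1 + Σλ_ih_i)
Numerator: 0.057×9.3 + 0.29×2.7 + 0.26×1.9 = 1.807
Denominator: 1 + 0.057×5.1 + 0.29×11 + 0.26×17 = 8.901
R = 1.807/8.901 = 0.203 kJ/s

0.203 kJ/s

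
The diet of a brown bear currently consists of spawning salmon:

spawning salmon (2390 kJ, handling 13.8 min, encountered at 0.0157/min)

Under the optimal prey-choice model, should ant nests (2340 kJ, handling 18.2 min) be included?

Current rate: (0.0157×2390)/(1 + 0.0157×13.8) = 30.84 kJ/min.
Profitability of ant nests: 2340/18.2 = 128.6 kJ/min.
Since 128.6 > R, including ant nests increases the long-run rate.

Yes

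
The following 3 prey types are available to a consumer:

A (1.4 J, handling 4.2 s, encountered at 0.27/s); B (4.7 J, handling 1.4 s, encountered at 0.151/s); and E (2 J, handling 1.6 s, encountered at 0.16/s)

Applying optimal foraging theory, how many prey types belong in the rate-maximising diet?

Rank by E/h (J/s): B 3.36, E 1.25, A 0.333. Include each in turn until the next type's E/h falls below the running intake rate.
Rate on top 1: 0.5859. E: 1.25 > 0.5859 → include.
Rate on top 2: 0.7017. A: 0.333 < 0.7017 → exclude; stop.
Optimal diet: B, E — 2 of 3 types.

2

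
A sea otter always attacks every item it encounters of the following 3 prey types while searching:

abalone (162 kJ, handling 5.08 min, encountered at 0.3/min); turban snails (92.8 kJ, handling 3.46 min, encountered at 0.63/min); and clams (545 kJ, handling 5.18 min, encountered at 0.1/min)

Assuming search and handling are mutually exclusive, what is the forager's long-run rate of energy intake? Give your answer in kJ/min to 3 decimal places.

30.940 kJ/min

Energy encountered per unit search time: 0.3×162 + 0.63×92.8 + 0.1×545 = 161.6 kJ/min.
Handling time per unit search time: 0.3×5.08 + 0.63×3.46 + 0.1×5.18 = 4.222.
Rate = 161.6/(1 + 4.222) = 30.94 kJ/min.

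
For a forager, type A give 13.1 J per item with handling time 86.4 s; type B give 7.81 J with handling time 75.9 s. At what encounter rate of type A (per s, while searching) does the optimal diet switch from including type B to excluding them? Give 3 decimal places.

The zero-one rule: include type B iff E₂/h₂ > λE₁/(1+λh₁). Equality gives the switch point.
λE₁h₂ = E₂ + λE₂h₁ ⇒ λ = E₂/(E₁h₂ − E₂h₁) = 7.81/(994.3 − 674.8) = 0.02444 per s.

0.024 per s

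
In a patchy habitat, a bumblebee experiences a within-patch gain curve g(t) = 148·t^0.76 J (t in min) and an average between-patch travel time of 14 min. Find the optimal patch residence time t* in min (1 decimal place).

44.3 min

Optimal t* satisfies g'(t*) = g(t*)/(T + t*).
g'(t) = 0.76·148·t^-0.24. Setting 0.76·148·t^-0.24 = 148·t^0.76/(14+t) gives 0.76(14+t) = t, so 0.24·t = 0.76×14.
t* = 0.76×14/0.24 = 44.33 min.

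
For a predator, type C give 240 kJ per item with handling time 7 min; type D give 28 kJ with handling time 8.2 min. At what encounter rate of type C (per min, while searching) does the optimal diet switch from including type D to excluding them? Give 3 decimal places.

The zero-one rule: include type D iff E₂/h₂ > λE₁/(1+λh₁). Equality gives the switch point.
λE₁h₂ = E₂ + λE₂h₁ ⇒ λ = E₂/(E₁h₂ − E₂h₁) = 28/(1968 − 196) = 0.0158 per min.

0.016 per min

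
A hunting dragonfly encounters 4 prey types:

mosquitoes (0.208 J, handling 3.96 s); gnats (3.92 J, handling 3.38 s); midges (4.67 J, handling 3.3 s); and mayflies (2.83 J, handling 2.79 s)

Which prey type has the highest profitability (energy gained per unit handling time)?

Profitability E/h (J/s): mosquitoes = 0.208/3.96 = 0.0525, gnats = 3.92/3.38 = 1.16, midges = 4.67/3.3 = 1.42, mayflies = 2.83/2.79 = 1.01.
Ranked: midges > gnats > mayflies > mosquitoes.

midges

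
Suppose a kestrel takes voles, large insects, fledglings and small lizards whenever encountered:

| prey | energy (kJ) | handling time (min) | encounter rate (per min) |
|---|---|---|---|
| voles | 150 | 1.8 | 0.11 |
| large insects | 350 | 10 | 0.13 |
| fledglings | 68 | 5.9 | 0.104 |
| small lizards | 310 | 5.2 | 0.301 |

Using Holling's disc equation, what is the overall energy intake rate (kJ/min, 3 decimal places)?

34.721 kJ/min

Energy encountered per unit search time: 0.11×150 + 0.13×350 + 0.104×68 + 0.301×310 = 162.4 kJ/min.
Handling time per unit search time: 0.11×1.8 + 0.13×10 + 0.104×5.9 + 0.301×5.2 = 3.677.
Rate = 162.4/(1 + 3.677) = 34.72 kJ/min.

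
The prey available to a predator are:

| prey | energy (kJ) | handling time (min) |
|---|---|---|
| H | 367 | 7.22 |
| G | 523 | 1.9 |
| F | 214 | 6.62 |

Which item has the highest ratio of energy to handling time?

Profitability E/h (kJ/min): H = 367/7.22 = 50.8, G = 523/1.9 = 275, F = 214/6.62 = 32.3.
Ranked: G > H > F.

G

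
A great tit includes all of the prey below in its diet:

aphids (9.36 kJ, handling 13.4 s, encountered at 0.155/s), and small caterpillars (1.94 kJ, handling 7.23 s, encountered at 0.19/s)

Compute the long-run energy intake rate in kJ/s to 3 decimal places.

Energy encountered per unit search time: 0.155×9.36 + 0.19×1.94 = 1.819 kJ/s.
Handling time per unit search time: 0.155×13.4 + 0.19×7.23 = 3.451.
Rate = 1.819/(1 + 3.451) = 0.4088 kJ/s.

0.409 kJ/s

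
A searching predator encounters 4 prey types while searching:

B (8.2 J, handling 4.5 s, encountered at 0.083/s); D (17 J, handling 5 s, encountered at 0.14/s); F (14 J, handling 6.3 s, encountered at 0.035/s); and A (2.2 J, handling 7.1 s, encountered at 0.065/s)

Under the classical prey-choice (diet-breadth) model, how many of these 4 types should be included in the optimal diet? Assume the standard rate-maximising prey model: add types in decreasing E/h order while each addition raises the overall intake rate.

3

Rank by E/h (J/s): D 3.4, F 2.22, B 1.82, A 0.31. Include each in turn until the next type's E/h falls below the running intake rate.
Rate on top 1: 1.4. F: 2.22 > 1.4 → include.
Rate on top 2: 1.494. B: 1.82 > 1.494 → include.
Rate on top 3: 1.548. A: 0.31 < 1.548 → exclude; stop.
Optimal diet: D, F, B — 3 of 4 types.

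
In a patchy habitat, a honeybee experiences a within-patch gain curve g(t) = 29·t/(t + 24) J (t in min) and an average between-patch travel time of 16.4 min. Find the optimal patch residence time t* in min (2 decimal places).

Optimal t* satisfies g'(t*) = g(t*)/(T + t*).
g'(t) = 29·24/(t + 24)². Setting 29·24/(t+24)² = 29t/[(t+24)(16.4+t)] gives 24(16.4+t) = t(t+24), so t² = 24×16.4 = 393.6.
t* = √393.6 = 19.84 min.

19.84 min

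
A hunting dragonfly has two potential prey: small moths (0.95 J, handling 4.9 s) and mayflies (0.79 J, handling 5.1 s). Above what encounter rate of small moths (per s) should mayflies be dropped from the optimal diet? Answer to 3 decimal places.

At the threshold, the rate on small moths alone equals the profitability of mayflies: λ·0.95/(1 + λ·4.9) = 0.79/5.1 = 0.1549.
Rearranging, λ(0.95 − 0.1549×4.9) = 0.1549, so λ = 0.1549/0.191 = 0.8111 per s.

0.811 per s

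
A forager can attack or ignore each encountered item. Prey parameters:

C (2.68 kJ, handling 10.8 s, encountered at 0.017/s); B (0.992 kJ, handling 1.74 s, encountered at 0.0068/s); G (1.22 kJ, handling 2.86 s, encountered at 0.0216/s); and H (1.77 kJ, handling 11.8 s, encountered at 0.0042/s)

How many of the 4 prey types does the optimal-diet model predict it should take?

4

E/h in descending order: B 0.57, G 0.427, C 0.248, H 0.15 kJ/s. The optimal diet is the largest prefix of this list for which every included type satisfies E_i/h_i > R on the types above it.
Rate on top 1: 0.006667. G: 0.427 > 0.006667 → include.
Rate on top 2: 0.03083. C: 0.248 > 0.03083 → include.
Rate on top 3: 0.06257. H: 0.15 > 0.06257 → include.
Optimal diet: B, G, C, H — 4 of 4 types.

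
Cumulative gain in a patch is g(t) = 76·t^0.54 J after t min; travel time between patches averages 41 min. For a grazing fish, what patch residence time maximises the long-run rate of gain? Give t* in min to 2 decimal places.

48.13 min

Maximise g(t)/(T+t): set derivative to zero → g'(t)(T+t) = g(t).
g'(t) = 0.54·76·t^-0.46. Setting 0.54·76·t^-0.46 = 76·t^0.54/(41+t) gives 0.54(41+t) = t, so 0.46·t = 0.54×41.
t* = 0.54×41/0.46 = 48.13 min.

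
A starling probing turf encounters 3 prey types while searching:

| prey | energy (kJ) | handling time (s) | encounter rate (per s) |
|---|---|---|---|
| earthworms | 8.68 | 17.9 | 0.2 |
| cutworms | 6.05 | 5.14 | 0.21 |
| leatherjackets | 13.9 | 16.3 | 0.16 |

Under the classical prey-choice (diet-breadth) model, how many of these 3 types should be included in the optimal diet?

2

E/h in descending order: cutworms 1.18, leatherjackets 0.853, earthworms 0.485 kJ/s. The optimal diet is the largest prefix of this list for which every included type satisfies E_i/h_i > R on the types above it.
Rate on top 1: 0.611. leatherjackets: 0.853 > 0.611 → include.
Rate on top 2: 0.7455. earthworms: 0.485 < 0.7455 → exclude; stop.
Optimal diet: cutworms, leatherjackets — 2 of 3 types.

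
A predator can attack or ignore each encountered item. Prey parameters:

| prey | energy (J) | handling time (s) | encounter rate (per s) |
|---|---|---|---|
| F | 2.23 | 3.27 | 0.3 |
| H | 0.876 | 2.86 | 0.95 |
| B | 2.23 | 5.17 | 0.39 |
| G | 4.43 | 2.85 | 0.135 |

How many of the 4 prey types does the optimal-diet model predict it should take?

E/h in descending order: G 1.55, F 0.682, B 0.431, H 0.306 J/s. The optimal diet is the largest prefix of this list for which every included type satisfies E_i/h_i > R on the types above it.
Rate on top 1: 0.4319. F: 0.682 > 0.4319 → include.
Rate on top 2: 0.5356. B: 0.431 < 0.5356 → exclude; stop.
Optimal diet: G, F — 2 of 4 types.

2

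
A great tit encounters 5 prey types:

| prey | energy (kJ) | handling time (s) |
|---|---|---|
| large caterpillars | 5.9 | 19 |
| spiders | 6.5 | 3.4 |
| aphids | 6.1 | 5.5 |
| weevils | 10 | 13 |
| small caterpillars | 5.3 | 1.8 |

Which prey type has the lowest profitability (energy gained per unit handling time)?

large caterpillars

In descending order of E/h:
small caterpillars: 5.3/1.8 = 2.94 kJ/s
spiders: 6.5/3.4 = 1.91 kJ/s
aphids: 6.1/5.5 = 1.11 kJ/s
weevils: 10/13 = 0.769 kJ/s
large caterpillars: 5.9/19 = 0.311 kJ/s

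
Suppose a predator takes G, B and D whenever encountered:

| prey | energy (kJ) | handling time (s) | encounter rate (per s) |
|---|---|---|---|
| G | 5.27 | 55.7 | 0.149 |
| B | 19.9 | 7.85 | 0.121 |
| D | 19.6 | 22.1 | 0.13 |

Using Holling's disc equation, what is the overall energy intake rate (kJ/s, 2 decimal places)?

R = Σλ_iE_i / (1 + Σλ_ih_i)
Numerator: 0.149×5.27 + 0.121×19.9 + 0.13×19.6 = 5.741
Denominator: 1 + 0.149×55.7 + 0.121×7.85 + 0.13×22.1 = 13.12
R = 5.741/13.12 = 0.4375 kJ/s

0.44 kJ/s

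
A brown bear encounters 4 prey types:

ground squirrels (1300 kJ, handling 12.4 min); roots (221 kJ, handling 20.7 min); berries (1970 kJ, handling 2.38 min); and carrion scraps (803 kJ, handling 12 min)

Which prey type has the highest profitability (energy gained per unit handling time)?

berries

Profitability E/h (kJ/min): ground squirrels = 1300/12.4 = 105, roots = 221/20.7 = 10.7, berries = 1970/2.38 = 828, carrion scraps = 803/12 = 66.9.
Ranked: berries > ground squirrels > carrion scraps > roots.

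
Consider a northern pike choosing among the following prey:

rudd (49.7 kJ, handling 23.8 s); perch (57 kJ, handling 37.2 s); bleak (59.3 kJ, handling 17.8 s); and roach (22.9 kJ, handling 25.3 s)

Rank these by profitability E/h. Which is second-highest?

rudd

In descending order of E/h:
bleak: 59.3/17.8 = 3.33 kJ/s
rudd: 49.7/23.8 = 2.09 kJ/s
perch: 57/37.2 = 1.53 kJ/s
roach: 22.9/25.3 = 0.905 kJ/s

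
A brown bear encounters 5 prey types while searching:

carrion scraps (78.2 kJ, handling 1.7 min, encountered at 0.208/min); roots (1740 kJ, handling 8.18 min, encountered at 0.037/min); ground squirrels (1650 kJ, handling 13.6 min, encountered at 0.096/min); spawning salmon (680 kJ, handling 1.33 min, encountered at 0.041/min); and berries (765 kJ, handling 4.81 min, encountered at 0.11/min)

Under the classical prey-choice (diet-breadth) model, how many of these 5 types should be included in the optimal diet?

Rank by E/h (kJ/min): spawning salmon 511, roots 213, berries 159, ground squirrels 121, carrion scraps 46. Include each in turn until the next type's E/h falls below the running intake rate.
Rate on top 1: 26.44. roots: 213 > 26.44 → include.
Rate on top 2: 67.98. berries: 159 > 67.98 → include.
Rate on top 3: 93.52. ground squirrels: 121 > 93.52 → include.
Rate on top 4: 104.9. carrion scraps: 46 < 104.9 → exclude; stop.
Optimal diet: spawning salmon, roots, berries, ground squirrels — 4 of 5 types.

4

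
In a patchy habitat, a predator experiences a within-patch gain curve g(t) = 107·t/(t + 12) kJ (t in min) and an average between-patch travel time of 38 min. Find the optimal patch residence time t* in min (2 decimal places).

21.35 min

Optimal t* satisfies g'(t*) = g(t*)/(T + t*).
g'(t) = 107·12/(t + 12)². Setting 107·12/(t+12)² = 107t/[(t+12)(38+t)] gives 12(38+t) = t(t+12), so t² = 12×38 = 456.
t* = √456 = 21.35 min.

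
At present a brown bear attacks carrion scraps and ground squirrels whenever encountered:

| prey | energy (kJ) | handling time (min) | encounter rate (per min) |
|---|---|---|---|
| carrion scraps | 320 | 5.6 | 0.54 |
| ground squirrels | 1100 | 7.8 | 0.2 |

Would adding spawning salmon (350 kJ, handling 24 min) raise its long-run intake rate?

Intake rate on the current diet: R = (0.54×320 + 0.2×1100) / (1 + 0.54×5.6 + 0.2×7.8) = 392.8/5.584 = 70.34 kJ/min.
spawning salmon: E/h = 350/24 = 14.58 kJ/min.
Since 14.58 < R, time spent handling spawning salmon is better spent searching.

No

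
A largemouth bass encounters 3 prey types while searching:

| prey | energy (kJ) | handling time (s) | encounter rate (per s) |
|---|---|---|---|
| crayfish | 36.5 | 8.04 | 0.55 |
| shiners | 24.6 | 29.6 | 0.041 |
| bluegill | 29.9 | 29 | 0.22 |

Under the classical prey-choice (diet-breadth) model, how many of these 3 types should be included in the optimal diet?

Profitabilities (E/h, kJ/s): crayfish 4.54, bluegill 1.03, shiners 0.831. Add prey in this order while the next type's profitability exceeds the intake rate on those already taken.
Rate on top 1: 3.703. bluegill: 1.03 < 3.703 → exclude; stop.
Optimal diet: crayfish — 1 of 3 types.

1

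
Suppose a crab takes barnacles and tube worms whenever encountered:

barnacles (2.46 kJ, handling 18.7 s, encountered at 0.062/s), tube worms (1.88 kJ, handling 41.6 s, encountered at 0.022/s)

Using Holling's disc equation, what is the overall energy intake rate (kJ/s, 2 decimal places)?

R = (0.062×2.46 + 0.022×1.88) / (1 + 0.062×18.7 + 0.022×41.6) = 0.1939/3.075 = 0.06306 kJ/s.

0.06 kJ/s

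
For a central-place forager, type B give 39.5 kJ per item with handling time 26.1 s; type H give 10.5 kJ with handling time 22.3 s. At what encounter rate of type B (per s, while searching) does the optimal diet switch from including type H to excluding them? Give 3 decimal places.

0.017 per s

Drop type H once their profitability E₂/h₂ falls below the rate achievable on type B alone: E₂/h₂ = λE₁/(1 + λh₁).
Solve for λ: λE₁h₂ = E₂(1 + λh₁) → λ(E₁h₂ − E₂h₁) = E₂ → λ = E₂/(E₁h₂ − E₂h₁).
λ = 10.5/(39.5×22.3 − 10.5×26.1) = 10.5/606.8 = 0.0173 per s.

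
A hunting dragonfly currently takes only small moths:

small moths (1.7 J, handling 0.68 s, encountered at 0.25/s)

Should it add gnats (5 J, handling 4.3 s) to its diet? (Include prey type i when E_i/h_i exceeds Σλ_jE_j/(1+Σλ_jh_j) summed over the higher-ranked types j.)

Intake rate on the current diet: R = (0.25×1.7) / (1 + 0.25×0.68) = 0.425/1.17 = 0.3632 J/s.
gnats: E/h = 5/4.3 = 1.163 J/s.
1.163 > 0.3632, so adding gnats raises the average — include it.

Yes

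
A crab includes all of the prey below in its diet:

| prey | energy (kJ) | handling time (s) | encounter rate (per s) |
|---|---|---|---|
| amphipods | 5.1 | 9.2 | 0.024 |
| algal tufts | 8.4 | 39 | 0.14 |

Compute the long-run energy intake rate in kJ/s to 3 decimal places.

R = (0.024×5.1 + 0.14×8.4) / (1 + 0.024×9.2 + 0.14×39) = 1.298/6.681 = 0.1943 kJ/s.

0.194 kJ/s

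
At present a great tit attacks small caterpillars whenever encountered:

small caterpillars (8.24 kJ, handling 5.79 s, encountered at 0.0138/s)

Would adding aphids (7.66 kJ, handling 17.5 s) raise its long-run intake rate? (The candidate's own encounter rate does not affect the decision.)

Yes

Intake rate on the current diet: R = (0.0138×8.24) / (1 + 0.0138×5.79) = 0.1137/1.08 = 0.1053 kJ/s.
Profitability of aphids: 7.66/17.5 = 0.4377 kJ/s.
0.4377 > 0.1053, so adding aphids raises the average — include it.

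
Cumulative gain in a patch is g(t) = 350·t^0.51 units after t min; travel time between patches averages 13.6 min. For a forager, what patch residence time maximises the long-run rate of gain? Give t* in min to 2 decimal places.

Maximise g(t)/(T+t): set derivative to zero → g'(t)(T+t) = g(t).
g'(t) = 0.51·350·t^-0.49. Setting 0.51·350·t^-0.49 = 350·t^0.51/(13.6+t) gives 0.51(13.6+t) = t, so 0.49·t = 0.51×13.6.
t* = 0.51×13.6/0.49 = 14.16 min.

14.16 min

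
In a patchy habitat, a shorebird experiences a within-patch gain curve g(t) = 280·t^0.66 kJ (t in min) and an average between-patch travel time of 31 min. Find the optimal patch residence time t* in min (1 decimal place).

60.2 min

Optimal t* satisfies g'(t*) = g(t*)/(T + t*).
g'(t) = 0.66·280·t^-0.34. Setting 0.66·280·t^-0.34 = 280·t^0.66/(31+t) gives 0.66(31+t) = t, so 0.34·t = 0.66×31.
t* = 0.66×31/0.34 = 60.18 min.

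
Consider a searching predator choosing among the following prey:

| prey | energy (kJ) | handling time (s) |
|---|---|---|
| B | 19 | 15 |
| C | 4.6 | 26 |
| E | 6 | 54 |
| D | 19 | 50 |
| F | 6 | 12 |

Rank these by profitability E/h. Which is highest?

In descending order of E/h:
B: 19/15 = 1.27 kJ/s
F: 6/12 = 0.5 kJ/s
D: 19/50 = 0.38 kJ/s
C: 4.6/26 = 0.177 kJ/s
E: 6/54 = 0.111 kJ/s

B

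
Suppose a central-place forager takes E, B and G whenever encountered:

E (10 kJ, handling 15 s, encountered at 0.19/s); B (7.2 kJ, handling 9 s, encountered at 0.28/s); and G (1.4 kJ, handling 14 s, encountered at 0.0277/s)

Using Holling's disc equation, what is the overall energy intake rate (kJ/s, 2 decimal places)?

0.59 kJ/s

R = (0.19×10 + 0.28×7.2 + 0.0277×1.4) / (1 + 0.19×15 + 0.28×9 + 0.0277×14) = 3.955/6.758 = 0.5852 kJ/s.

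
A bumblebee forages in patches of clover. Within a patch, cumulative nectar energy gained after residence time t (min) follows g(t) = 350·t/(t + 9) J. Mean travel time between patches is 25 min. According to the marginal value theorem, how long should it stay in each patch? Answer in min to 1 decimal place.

By the marginal value theorem, leave when the instantaneous gain rate g'(t) equals the habitat-wide average g(t)/(T + t).
g'(t) = 350·9/(t + 9)². Setting 350·9/(t+9)² = 350t/[(t+9)(25+t)] gives 9(25+t) = t(t+9), so t² = 9×25 = 225.
t* = √225 = 15 min.

15.0 min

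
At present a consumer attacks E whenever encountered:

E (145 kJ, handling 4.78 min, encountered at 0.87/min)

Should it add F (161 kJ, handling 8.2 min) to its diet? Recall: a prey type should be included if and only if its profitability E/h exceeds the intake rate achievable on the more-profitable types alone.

No

Intake rate on the current diet: R = (0.87×145) / (1 + 0.87×4.78) = 126.2/5.159 = 24.45 kJ/min.
F: E/h = 161/8.2 = 19.63 kJ/min.
Since 19.63 < R, time spent handling F is better spent searching.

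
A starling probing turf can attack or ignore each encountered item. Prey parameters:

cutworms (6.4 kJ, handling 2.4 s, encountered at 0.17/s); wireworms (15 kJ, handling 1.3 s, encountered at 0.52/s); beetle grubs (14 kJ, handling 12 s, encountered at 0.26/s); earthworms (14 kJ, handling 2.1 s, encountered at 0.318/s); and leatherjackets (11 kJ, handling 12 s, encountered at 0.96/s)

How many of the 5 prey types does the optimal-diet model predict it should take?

Profitabilities (E/h, kJ/s): wireworms 11.5, earthworms 6.67, cutworms 2.67, beetle grubs 1.17, leatherjackets 0.917. Add prey in this order while the next type's profitability exceeds the intake rate on those already taken.
Rate on top 1: 4.654. earthworms: 6.67 > 4.654 → include.
Rate on top 2: 5.227. cutworms: 2.67 < 5.227 → exclude; stop.
Optimal diet: wireworms, earthworms — 2 of 5 types.

2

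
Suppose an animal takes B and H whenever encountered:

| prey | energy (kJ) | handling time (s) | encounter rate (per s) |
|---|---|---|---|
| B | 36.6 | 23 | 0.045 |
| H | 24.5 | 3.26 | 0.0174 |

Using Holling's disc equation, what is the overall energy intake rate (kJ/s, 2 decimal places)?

R = (0.045×36.6 + 0.0174×24.5) / (1 + 0.045×23 + 0.0174×3.26) = 2.073/2.092 = 0.9912 kJ/s.

0.99 kJ/s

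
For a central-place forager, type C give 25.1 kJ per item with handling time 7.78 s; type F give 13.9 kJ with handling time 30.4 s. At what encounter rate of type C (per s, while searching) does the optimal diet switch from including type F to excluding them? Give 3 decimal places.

At the threshold, the rate on type C alone equals the profitability of type F: λ·25.1/(1 + λ·7.78) = 13.9/30.4 = 0.4572.
Rearranging, λ(25.1 − 0.4572×7.78) = 0.4572, so λ = 0.4572/21.54 = 0.02122 per s.

0.021 per s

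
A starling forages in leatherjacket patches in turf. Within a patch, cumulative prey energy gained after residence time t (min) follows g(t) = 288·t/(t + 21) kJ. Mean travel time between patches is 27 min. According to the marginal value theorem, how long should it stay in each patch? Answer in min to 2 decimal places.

23.81 min

Optimal t* satisfies g'(t*) = g(t*)/(T + t*).
g'(t) = 288·21/(t + 21)². Setting 288·21/(t+21)² = 288t/[(t+21)(27+t)] gives 21(27+t) = t(t+21), so t² = 21×27 = 567.
t* = √567 = 23.81 min.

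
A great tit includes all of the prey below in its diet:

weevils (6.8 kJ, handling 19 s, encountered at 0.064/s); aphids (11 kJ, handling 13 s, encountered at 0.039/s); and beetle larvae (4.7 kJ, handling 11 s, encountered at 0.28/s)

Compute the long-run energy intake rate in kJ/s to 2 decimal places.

R = Σλ_iE_i / (1 + Σλ_ih_i)
Numerator: 0.064×6.8 + 0.039×11 + 0.28×4.7 = 2.18
Denominator: 1 + 0.064×19 + 0.039×13 + 0.28×11 = 5.803
R = 2.18/5.803 = 0.3757 kJ/s

0.38 kJ/s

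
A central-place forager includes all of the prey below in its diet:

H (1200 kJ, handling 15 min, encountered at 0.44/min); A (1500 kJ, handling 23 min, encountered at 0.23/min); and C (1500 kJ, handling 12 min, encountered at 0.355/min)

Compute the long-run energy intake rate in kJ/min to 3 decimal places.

81.953 kJ/min

R = (0.44×1200 + 0.23×1500 + 0.355×1500) / (1 + 0.44×15 + 0.23×23 + 0.355×12) = 1406/17.15 = 81.95 kJ/min.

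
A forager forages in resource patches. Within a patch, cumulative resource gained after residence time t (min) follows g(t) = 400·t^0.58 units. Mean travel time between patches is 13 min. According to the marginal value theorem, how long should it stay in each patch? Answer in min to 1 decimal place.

18.0 min

Maximise g(t)/(T+t): set derivative to zero → g'(t)(T+t) = g(t).
g'(t) = 0.58·400·t^-0.42. Setting 0.58·400·t^-0.42 = 400·t^0.58/(13+t) gives 0.58(13+t) = t, so 0.42·t = 0.58×13.
t* = 0.58×13/0.42 = 17.95 min.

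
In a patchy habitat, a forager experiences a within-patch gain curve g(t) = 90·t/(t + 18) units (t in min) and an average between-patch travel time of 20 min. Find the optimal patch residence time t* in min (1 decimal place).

By the marginal value theorem, leave when the instantaneous gain rate g'(t) equals the habitat-wide average g(t)/(T + t).
g'(t) = 90·18/(t + 18)². Setting 90·18/(t+18)² = 90t/[(t+18)(20+t)] gives 18(20+t) = t(t+18), so t² = 18×20 = 360.
t* = √360 = 18.97 min.

19.0 min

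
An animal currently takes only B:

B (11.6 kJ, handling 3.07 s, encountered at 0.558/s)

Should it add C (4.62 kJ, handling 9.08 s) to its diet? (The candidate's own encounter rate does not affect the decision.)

No

On B alone, R = ΣλE/(1+Σλh) = 6.473/2.713 = 2.386 kJ/s.
Profitability of C: 4.62/9.08 = 0.5088 kJ/s.
0.5088 < 2.386, so adding C would lower the average — exclude it.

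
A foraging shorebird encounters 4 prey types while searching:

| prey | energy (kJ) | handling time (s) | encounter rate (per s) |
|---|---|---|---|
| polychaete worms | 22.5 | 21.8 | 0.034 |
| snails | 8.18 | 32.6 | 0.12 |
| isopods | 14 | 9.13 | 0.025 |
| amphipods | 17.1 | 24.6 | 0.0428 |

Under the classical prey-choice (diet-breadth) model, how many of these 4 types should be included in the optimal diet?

Rank by E/h (kJ/s): isopods 1.53, polychaete worms 1.03, amphipods 0.695, snails 0.251. Include each in turn until the next type's E/h falls below the running intake rate.
Rate on top 1: 0.285. polychaete worms: 1.03 > 0.285 → include.
Rate on top 2: 0.5661. amphipods: 0.695 > 0.5661 → include.
Rate on top 3: 0.6111. snails: 0.251 < 0.6111 → exclude; stop.
Optimal diet: isopods, polychaete worms, amphipods — 3 of 4 types.

3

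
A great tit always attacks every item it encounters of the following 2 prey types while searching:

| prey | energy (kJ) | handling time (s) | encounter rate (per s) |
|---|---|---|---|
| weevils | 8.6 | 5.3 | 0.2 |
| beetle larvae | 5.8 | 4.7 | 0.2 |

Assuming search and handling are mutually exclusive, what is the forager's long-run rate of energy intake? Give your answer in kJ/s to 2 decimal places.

0.96 kJ/s

Energy encountered per unit search time: 0.2×8.6 + 0.2×5.8 = 2.88 kJ/s.
Handling time per unit search time: 0.2×5.3 + 0.2×4.7 = 2.
Rate = 2.88/(1 + 2) = 0.96 kJ/s.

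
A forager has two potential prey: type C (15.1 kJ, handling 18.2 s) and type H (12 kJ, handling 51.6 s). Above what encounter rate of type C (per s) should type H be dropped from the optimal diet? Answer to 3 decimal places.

At the threshold, the rate on type C alone equals the profitability of type H: λ·15.1/(1 + λ·18.2) = 12/51.6 = 0.2326.
Rearranging, λ(15.1 − 0.2326×18.2) = 0.2326, so λ = 0.2326/10.87 = 0.0214 per s.

0.021 per s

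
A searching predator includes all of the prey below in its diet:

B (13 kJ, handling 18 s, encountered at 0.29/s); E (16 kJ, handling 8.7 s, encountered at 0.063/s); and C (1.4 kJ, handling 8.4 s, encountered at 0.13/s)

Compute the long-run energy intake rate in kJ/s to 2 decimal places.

Energy encountered per unit search time: 0.29×13 + 0.063×16 + 0.13×1.4 = 4.96 kJ/s.
Handling time per unit search time: 0.29×18 + 0.063×8.7 + 0.13×8.4 = 6.86.
Rate = 4.96/(1 + 6.86) = 0.631 kJ/s.

0.63 kJ/s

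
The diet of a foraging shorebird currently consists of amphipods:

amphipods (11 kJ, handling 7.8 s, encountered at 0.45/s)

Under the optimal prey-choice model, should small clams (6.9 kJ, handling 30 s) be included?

No

Current rate: (0.45×11)/(1 + 0.45×7.8) = 1.098 kJ/s.
Profitability of small clams: 6.9/30 = 0.23 kJ/s.
0.23 < 1.098, so adding small clams would lower the average — exclude it.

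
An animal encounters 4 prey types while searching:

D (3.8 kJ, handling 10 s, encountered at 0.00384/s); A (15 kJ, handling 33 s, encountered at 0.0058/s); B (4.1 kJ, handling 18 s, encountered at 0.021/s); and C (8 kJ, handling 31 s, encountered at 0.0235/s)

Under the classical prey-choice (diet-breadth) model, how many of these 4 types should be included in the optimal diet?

4

E/h in descending order: A 0.455, D 0.38, C 0.258, B 0.228 kJ/s. The optimal diet is the largest prefix of this list for which every included type satisfies E_i/h_i > R on the types above it.
Rate on top 1: 0.07302. D: 0.38 > 0.07302 → include.
Rate on top 2: 0.08261. C: 0.258 > 0.08261 → include.
Rate on top 3: 0.1479. B: 0.228 > 0.1479 → include.
Optimal diet: A, D, C, B — 4 of 4 types.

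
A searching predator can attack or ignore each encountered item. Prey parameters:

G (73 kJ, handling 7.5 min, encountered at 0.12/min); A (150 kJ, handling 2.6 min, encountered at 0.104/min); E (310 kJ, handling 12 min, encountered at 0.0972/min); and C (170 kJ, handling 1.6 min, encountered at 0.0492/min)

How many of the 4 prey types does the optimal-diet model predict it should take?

3

Rank by E/h (kJ/min): C 106, A 57.7, E 25.8, G 9.73. Include each in turn until the next type's E/h falls below the running intake rate.
Rate on top 1: 7.754. A: 57.7 > 7.754 → include.
Rate on top 2: 17.76. E: 25.8 > 17.76 → include.
Rate on top 3: 21.5. G: 9.73 < 21.5 → exclude; stop.
Optimal diet: C, A, E — 3 of 4 types.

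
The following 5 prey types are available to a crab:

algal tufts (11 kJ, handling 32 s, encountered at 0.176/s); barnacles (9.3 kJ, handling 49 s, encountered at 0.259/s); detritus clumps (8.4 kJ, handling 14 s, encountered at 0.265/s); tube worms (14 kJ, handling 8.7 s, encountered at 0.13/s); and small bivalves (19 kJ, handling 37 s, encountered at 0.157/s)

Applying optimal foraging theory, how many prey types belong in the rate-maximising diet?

1

Rank by E/h (kJ/s): tube worms 1.61, detritus clumps 0.6, small bivalves 0.514, algal tufts 0.344, barnacles 0.19. Include each in turn until the next type's E/h falls below the running intake rate.
Rate on top 1: 0.8541. detritus clumps: 0.6 < 0.8541 → exclude; stop.
Optimal diet: tube worms — 1 of 5 types.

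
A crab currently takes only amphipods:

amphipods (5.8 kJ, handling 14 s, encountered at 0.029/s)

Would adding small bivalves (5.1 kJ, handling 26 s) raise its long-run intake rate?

Intake rate on the current diet: R = (0.029×5.8) / (1 + 0.029×14) = 0.1682/1.406 = 0.1196 kJ/s.
small bivalves: E/h = 5.1/26 = 0.1962 kJ/s.
Since 0.1962 > R, including small bivalves increases the long-run rate.

Yes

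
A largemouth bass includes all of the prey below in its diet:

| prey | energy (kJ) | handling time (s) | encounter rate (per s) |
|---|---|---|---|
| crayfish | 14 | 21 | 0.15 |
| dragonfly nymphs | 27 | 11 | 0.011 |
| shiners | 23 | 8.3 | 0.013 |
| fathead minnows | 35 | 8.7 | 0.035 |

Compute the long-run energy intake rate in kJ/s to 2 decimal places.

0.84 kJ/s

Energy encountered per unit search time: 0.15×14 + 0.011×27 + 0.013×23 + 0.035×35 = 3.921 kJ/s.
Handling time per unit search time: 0.15×21 + 0.011×11 + 0.013×8.3 + 0.035×8.7 = 3.683.
Rate = 3.921/(1 + 3.683) = 0.8372 kJ/s.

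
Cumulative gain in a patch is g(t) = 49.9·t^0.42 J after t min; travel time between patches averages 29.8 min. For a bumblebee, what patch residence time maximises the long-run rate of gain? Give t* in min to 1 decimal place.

Optimal t* satisfies g'(t*) = g(t*)/(T + t*).
g'(t) = 0.42·49.9·t^-0.58. Setting 0.42·49.9·t^-0.58 = 49.9·t^0.42/(29.8+t) gives 0.42(29.8+t) = t, so 0.58·t = 0.42×29.8.
t* = 0.42×29.8/0.58 = 21.58 min.

21.6 min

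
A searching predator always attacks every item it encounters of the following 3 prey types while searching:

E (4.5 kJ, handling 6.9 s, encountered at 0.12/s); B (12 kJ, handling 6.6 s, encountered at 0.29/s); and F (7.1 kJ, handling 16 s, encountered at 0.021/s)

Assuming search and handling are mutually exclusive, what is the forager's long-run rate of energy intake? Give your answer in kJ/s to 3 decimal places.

R = Σλ_iE_i / (1 + Σλ_ih_i)
Numerator: 0.12×4.5 + 0.29×12 + 0.021×7.1 = 4.169
Denominator: 1 + 0.12×6.9 + 0.29×6.6 + 0.021×16 = 4.078
R = 4.169/4.078 = 1.022 kJ/s

1.022 kJ/s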